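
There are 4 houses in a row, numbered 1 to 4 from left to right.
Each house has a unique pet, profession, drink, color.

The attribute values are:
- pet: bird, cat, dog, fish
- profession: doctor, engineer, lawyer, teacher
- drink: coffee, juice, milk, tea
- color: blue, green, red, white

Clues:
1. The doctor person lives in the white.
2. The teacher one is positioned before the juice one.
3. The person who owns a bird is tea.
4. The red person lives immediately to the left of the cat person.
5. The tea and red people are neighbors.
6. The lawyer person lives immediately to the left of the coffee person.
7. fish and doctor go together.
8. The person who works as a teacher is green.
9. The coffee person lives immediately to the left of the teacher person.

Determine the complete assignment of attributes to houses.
Solution:

House | Pet | Profession | Drink | Color
----------------------------------------
  1   | bird | lawyer | tea | blue
  2   | dog | engineer | coffee | red
  3   | cat | teacher | milk | green
  4   | fish | doctor | juice | white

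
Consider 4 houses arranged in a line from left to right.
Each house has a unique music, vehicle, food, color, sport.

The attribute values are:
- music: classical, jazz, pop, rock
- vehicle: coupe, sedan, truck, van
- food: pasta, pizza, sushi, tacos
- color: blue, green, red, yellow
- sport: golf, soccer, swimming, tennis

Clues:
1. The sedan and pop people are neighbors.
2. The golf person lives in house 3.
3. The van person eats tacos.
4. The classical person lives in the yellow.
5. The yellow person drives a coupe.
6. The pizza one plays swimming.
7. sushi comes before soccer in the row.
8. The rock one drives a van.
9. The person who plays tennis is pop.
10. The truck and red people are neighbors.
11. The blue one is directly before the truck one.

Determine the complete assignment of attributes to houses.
Solution:

House | Music | Vehicle | Food | Color | Sport
----------------------------------------------
  1   | jazz | sedan | pizza | blue | swimming
  2   | pop | truck | sushi | green | tennis
  3   | rock | van | tacos | red | golf
  4   | classical | coupe | pasta | yellow | soccer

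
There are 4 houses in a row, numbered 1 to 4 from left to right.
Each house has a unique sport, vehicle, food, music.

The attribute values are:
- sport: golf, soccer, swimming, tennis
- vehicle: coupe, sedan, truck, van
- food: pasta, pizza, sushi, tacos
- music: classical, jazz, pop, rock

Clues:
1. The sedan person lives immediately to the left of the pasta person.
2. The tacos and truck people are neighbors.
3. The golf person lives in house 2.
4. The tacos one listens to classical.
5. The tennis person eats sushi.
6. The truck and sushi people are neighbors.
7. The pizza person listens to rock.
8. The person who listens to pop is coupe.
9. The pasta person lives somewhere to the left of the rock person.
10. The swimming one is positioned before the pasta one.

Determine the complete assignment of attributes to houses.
Solution:

House | Sport | Vehicle | Food | Music
--------------------------------------
  1   | swimming | sedan | tacos | classical
  2   | golf | truck | pasta | jazz
  3   | tennis | coupe | sushi | pop
  4   | soccer | van | pizza | rock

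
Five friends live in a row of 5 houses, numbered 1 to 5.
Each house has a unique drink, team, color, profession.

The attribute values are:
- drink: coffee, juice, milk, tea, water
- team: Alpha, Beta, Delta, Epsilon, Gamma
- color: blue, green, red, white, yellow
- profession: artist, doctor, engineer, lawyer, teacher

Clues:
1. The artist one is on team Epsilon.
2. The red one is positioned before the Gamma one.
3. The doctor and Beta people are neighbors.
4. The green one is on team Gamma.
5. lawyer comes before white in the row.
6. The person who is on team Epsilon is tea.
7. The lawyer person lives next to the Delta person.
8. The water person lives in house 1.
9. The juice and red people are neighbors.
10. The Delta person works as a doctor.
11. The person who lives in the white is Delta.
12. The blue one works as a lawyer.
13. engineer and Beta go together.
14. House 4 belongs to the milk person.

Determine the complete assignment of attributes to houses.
Solution:

House | Drink | Team | Color | Profession
-----------------------------------------
  1   | water | Alpha | blue | lawyer
  2   | juice | Delta | white | doctor
  3   | coffee | Beta | red | engineer
  4   | milk | Gamma | green | teacher
  5   | tea | Epsilon | yellow | artist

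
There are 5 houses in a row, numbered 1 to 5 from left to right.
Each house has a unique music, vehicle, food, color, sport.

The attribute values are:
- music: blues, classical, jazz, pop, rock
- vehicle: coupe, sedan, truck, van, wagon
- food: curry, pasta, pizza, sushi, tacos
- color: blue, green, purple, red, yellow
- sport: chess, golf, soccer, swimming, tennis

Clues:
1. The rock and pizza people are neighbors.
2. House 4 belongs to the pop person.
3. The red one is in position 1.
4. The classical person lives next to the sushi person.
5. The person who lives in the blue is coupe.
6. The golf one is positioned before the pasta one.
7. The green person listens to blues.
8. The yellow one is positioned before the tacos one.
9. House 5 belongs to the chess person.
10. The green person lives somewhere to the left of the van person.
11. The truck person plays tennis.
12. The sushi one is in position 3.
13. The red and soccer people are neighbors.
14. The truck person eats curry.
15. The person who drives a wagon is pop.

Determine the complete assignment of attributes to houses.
Solution:

House | Music | Vehicle | Food | Color | Sport
----------------------------------------------
  1   | rock | truck | curry | red | tennis
  2   | classical | coupe | pizza | blue | soccer
  3   | blues | sedan | sushi | green | golf
  4   | pop | wagon | pasta | yellow | swimming
  5   | jazz | van | tacos | purple | chess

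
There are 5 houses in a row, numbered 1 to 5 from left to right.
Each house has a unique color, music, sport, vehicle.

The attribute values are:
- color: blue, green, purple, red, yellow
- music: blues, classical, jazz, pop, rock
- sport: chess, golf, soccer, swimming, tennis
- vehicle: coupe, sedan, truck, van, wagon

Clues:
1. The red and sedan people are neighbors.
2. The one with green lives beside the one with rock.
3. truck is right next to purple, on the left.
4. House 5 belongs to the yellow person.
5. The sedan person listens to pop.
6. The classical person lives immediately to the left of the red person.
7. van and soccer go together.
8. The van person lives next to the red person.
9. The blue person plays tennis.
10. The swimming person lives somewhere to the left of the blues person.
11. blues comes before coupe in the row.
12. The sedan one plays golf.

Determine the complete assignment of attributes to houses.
Solution:

House | Color | Music | Sport | Vehicle
---------------------------------------
  1   | green | classical | soccer | van
  2   | red | rock | swimming | truck
  3   | purple | pop | golf | sedan
  4   | blue | blues | tennis | wagon
  5   | yellow | jazz | chess | coupe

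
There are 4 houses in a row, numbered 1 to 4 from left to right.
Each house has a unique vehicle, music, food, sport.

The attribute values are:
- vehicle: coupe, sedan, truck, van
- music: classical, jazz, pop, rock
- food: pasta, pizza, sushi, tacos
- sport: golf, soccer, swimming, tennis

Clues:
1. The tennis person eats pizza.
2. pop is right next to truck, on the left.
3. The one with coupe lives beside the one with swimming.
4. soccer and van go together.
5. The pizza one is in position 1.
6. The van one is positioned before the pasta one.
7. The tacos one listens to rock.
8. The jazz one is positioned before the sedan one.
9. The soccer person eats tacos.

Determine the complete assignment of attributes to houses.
Solution:

House | Vehicle | Music | Food | Sport
--------------------------------------
  1   | coupe | pop | pizza | tennis
  2   | truck | jazz | sushi | swimming
  3   | van | rock | tacos | soccer
  4   | sedan | classical | pasta | golf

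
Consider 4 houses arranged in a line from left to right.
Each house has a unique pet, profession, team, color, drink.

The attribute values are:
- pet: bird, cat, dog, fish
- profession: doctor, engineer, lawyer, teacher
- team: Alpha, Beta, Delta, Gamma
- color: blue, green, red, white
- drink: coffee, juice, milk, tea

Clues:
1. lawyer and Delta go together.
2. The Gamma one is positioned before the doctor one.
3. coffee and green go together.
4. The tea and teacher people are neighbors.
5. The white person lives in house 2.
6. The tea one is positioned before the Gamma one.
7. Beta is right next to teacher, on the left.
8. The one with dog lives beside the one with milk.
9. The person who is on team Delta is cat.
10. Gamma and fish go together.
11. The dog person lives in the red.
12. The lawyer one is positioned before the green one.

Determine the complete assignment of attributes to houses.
Solution:

House | Pet | Profession | Team | Color | Drink
-----------------------------------------------
  1   | dog | engineer | Beta | red | tea
  2   | fish | teacher | Gamma | white | milk
  3   | cat | lawyer | Delta | blue | juice
  4   | bird | doctor | Alpha | green | coffee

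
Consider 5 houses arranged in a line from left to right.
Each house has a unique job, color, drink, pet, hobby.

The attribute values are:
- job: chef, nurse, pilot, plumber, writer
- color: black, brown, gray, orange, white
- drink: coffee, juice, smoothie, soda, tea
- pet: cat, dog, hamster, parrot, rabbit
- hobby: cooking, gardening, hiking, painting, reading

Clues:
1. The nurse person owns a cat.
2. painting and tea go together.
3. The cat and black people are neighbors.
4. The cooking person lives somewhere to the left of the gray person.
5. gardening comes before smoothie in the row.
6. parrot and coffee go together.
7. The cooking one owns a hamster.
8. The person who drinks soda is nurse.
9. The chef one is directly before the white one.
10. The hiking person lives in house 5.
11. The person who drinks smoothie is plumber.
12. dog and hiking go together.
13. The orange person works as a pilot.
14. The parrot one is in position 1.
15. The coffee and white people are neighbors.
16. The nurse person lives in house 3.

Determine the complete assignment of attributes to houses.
Solution:

House | Job | Color | Drink | Pet | Hobby
-----------------------------------------
  1   | chef | brown | coffee | parrot | gardening
  2   | plumber | white | smoothie | hamster | cooking
  3   | nurse | gray | soda | cat | reading
  4   | writer | black | tea | rabbit | painting
  5   | pilot | orange | juice | dog | hiking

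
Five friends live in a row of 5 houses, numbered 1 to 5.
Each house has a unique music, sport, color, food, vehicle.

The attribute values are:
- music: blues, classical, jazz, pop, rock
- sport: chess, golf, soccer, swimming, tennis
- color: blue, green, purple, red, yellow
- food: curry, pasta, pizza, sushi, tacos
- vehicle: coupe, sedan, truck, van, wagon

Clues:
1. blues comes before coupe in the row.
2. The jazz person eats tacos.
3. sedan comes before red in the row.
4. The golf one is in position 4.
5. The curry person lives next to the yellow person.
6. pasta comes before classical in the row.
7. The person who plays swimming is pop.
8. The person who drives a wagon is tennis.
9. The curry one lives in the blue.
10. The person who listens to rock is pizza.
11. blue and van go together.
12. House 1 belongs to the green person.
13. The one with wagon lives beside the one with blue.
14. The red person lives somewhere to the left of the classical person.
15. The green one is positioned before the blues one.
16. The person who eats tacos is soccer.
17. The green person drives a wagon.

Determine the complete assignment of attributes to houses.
Solution:

House | Music | Sport | Color | Food | Vehicle
----------------------------------------------
  1   | rock | tennis | green | pizza | wagon
  2   | pop | swimming | blue | curry | van
  3   | jazz | soccer | yellow | tacos | sedan
  4   | blues | golf | red | pasta | truck
  5   | classical | chess | purple | sushi | coupe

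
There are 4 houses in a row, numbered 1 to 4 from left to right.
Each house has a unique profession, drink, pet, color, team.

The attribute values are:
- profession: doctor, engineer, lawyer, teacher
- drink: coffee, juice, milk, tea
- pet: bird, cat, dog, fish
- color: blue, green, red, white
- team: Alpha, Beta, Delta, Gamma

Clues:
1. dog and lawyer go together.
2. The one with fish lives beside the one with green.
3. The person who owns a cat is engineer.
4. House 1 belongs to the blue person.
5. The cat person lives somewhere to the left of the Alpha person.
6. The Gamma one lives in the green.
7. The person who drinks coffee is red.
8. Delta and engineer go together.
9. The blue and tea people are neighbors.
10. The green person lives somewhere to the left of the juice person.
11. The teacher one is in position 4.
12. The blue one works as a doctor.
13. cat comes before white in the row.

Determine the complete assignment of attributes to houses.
Solution:

House | Profession | Drink | Pet | Color | Team
-----------------------------------------------
  1   | doctor | milk | fish | blue | Beta
  2   | lawyer | tea | dog | green | Gamma
  3   | engineer | coffee | cat | red | Delta
  4   | teacher | juice | bird | white | Alpha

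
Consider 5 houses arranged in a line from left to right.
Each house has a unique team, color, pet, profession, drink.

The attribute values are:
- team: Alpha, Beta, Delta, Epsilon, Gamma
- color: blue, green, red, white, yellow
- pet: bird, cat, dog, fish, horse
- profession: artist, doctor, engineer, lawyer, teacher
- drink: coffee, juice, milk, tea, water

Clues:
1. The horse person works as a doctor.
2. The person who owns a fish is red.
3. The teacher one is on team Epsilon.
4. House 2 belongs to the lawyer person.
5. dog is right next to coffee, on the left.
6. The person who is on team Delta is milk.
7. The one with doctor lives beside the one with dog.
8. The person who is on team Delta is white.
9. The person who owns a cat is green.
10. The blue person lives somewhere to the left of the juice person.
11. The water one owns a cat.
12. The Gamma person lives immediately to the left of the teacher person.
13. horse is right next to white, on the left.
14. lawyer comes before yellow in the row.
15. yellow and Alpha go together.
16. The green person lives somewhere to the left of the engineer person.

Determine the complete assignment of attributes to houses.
Solution:

House | Team | Color | Pet | Profession | Drink
-----------------------------------------------
  1   | Beta | blue | horse | doctor | tea
  2   | Delta | white | dog | lawyer | milk
  3   | Gamma | red | fish | artist | coffee
  4   | Epsilon | green | cat | teacher | water
  5   | Alpha | yellow | bird | engineer | juice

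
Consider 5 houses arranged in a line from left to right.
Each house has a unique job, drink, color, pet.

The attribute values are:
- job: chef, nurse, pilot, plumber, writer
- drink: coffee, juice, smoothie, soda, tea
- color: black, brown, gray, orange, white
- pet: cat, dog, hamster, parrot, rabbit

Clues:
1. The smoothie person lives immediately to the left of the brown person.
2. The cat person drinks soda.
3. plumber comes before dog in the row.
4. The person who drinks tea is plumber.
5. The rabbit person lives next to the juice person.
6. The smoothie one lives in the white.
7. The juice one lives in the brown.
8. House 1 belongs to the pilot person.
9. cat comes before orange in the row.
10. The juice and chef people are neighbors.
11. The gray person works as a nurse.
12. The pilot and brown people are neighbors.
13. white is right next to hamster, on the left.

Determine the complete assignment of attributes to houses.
Solution:

House | Job | Drink | Color | Pet
---------------------------------
  1   | pilot | smoothie | white | rabbit
  2   | writer | juice | brown | hamster
  3   | chef | soda | black | cat
  4   | plumber | tea | orange | parrot
  5   | nurse | coffee | gray | dog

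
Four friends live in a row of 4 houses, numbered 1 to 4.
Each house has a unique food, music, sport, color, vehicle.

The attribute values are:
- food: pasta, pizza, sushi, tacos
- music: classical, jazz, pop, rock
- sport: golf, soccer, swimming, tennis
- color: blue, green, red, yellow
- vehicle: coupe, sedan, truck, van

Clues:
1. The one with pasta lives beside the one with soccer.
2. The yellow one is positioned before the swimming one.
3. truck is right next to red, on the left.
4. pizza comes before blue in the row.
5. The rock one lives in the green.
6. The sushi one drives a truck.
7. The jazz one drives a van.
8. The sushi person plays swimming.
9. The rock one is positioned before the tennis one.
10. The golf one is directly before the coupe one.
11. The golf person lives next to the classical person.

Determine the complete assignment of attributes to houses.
Solution:

House | Food | Music | Sport | Color | Vehicle
----------------------------------------------
  1   | pasta | rock | golf | green | sedan
  2   | pizza | classical | soccer | yellow | coupe
  3   | sushi | pop | swimming | blue | truck
  4   | tacos | jazz | tennis | red | van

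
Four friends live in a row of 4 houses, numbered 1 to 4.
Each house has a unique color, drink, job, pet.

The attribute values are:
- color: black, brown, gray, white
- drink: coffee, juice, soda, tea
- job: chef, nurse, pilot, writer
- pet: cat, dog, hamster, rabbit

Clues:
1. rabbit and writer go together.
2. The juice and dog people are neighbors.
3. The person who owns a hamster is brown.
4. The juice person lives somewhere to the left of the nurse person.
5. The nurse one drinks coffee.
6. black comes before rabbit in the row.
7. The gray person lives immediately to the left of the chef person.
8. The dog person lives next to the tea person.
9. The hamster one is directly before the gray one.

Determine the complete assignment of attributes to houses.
Solution:

House | Color | Drink | Job | Pet
---------------------------------
  1   | brown | juice | pilot | hamster
  2   | gray | coffee | nurse | dog
  3   | black | tea | chef | cat
  4   | white | soda | writer | rabbit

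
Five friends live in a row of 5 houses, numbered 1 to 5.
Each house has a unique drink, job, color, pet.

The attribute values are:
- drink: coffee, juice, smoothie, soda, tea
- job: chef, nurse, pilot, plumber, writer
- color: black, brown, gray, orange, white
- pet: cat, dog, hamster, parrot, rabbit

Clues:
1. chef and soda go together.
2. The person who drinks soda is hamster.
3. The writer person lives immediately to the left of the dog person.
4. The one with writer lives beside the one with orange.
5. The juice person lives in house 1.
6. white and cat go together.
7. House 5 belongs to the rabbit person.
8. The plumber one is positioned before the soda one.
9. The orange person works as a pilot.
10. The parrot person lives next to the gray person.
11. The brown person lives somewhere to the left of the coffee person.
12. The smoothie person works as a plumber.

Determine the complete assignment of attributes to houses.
Solution:

House | Drink | Job | Color | Pet
---------------------------------
  1   | juice | writer | white | cat
  2   | tea | pilot | orange | dog
  3   | smoothie | plumber | brown | parrot
  4   | soda | chef | gray | hamster
  5   | coffee | nurse | black | rabbit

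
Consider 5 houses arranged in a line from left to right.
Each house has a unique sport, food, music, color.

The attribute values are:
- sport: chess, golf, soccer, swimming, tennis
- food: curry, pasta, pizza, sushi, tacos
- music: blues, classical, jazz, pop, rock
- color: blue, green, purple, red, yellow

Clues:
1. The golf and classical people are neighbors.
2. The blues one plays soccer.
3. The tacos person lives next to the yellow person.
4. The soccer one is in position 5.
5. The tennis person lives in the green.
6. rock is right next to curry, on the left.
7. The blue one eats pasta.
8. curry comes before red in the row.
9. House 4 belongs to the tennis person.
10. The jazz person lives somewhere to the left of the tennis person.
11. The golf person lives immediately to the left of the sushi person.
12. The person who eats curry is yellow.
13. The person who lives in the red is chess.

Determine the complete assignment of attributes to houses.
Solution:

House | Sport | Food | Music | Color
------------------------------------
  1   | swimming | tacos | rock | purple
  2   | golf | curry | jazz | yellow
  3   | chess | sushi | classical | red
  4   | tennis | pizza | pop | green
  5   | soccer | pasta | blues | blue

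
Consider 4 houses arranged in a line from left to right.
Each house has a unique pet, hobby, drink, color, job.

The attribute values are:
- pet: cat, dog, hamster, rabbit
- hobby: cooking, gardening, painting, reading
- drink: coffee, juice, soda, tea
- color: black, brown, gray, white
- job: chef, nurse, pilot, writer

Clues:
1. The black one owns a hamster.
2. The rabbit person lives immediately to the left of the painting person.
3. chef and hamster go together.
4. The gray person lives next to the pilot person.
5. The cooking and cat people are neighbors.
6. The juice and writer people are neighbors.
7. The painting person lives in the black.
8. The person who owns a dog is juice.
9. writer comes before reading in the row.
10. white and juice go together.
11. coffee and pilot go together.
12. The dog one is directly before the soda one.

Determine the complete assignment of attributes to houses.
Solution:

House | Pet | Hobby | Drink | Color | Job
-----------------------------------------
  1   | dog | cooking | juice | white | nurse
  2   | cat | gardening | soda | gray | writer
  3   | rabbit | reading | coffee | brown | pilot
  4   | hamster | painting | tea | black | chef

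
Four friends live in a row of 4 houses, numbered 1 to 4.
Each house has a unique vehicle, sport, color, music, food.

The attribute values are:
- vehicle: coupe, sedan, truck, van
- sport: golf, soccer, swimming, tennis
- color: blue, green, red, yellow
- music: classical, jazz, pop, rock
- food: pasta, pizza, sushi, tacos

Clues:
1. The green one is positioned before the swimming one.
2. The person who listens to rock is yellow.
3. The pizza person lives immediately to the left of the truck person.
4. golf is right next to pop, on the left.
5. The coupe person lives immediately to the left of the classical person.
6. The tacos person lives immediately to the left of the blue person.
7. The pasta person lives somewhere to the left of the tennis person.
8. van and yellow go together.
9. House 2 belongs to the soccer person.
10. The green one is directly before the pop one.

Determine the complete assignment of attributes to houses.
Solution:

House | Vehicle | Sport | Color | Music | Food
----------------------------------------------
  1   | sedan | golf | green | jazz | tacos
  2   | coupe | soccer | blue | pop | pizza
  3   | truck | swimming | red | classical | pasta
  4   | van | tennis | yellow | rock | sushi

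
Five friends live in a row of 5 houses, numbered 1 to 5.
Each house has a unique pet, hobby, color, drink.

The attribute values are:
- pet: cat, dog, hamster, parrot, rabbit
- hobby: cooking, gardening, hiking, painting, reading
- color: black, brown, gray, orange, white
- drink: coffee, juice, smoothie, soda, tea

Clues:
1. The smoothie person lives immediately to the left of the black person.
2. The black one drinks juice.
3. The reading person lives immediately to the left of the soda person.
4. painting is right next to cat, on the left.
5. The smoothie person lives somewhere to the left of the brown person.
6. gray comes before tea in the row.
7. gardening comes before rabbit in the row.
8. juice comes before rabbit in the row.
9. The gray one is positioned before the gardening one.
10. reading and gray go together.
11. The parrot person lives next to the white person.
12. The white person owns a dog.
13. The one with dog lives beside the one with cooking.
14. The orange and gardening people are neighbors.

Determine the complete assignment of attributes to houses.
Solution:

House | Pet | Hobby | Color | Drink
-----------------------------------
  1   | parrot | reading | gray | coffee
  2   | dog | painting | white | soda
  3   | cat | cooking | orange | smoothie
  4   | hamster | gardening | black | juice
  5   | rabbit | hiking | brown | tea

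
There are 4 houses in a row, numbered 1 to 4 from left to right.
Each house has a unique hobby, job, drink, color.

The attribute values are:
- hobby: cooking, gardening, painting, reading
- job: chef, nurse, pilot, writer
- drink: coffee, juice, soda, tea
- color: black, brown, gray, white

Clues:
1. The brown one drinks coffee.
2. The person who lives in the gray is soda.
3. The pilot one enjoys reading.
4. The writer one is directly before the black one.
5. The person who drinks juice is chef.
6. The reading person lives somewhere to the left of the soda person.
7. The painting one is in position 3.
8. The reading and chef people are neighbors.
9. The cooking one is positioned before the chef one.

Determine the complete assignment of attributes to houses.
Solution:

House | Hobby | Job | Drink | Color
-----------------------------------
  1   | cooking | writer | coffee | brown
  2   | reading | pilot | tea | black
  3   | painting | chef | juice | white
  4   | gardening | nurse | soda | gray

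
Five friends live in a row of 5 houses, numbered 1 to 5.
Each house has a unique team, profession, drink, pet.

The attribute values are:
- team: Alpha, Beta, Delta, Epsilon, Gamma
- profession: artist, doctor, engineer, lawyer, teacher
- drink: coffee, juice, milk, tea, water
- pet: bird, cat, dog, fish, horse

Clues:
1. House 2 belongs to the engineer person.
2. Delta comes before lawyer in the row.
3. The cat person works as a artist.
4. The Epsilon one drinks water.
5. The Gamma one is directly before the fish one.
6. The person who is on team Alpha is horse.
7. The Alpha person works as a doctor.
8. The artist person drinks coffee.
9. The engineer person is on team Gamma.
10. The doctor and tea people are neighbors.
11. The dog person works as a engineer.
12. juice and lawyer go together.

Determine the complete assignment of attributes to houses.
Solution:

House | Team | Profession | Drink | Pet
---------------------------------------
  1   | Alpha | doctor | milk | horse
  2   | Gamma | engineer | tea | dog
  3   | Epsilon | teacher | water | fish
  4   | Delta | artist | coffee | cat
  5   | Beta | lawyer | juice | bird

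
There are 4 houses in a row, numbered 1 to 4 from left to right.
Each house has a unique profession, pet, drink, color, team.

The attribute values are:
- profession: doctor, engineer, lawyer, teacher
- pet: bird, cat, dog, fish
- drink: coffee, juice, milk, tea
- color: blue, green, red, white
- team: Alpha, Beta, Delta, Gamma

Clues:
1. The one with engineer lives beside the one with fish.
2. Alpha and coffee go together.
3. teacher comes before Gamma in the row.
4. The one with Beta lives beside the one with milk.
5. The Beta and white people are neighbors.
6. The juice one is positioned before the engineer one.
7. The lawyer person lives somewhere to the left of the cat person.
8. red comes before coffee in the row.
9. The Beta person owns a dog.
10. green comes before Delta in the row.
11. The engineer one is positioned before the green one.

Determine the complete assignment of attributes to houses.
Solution:

House | Profession | Pet | Drink | Color | Team
-----------------------------------------------
  1   | teacher | dog | juice | red | Beta
  2   | engineer | bird | milk | white | Gamma
  3   | lawyer | fish | coffee | green | Alpha
  4   | doctor | cat | tea | blue | Delta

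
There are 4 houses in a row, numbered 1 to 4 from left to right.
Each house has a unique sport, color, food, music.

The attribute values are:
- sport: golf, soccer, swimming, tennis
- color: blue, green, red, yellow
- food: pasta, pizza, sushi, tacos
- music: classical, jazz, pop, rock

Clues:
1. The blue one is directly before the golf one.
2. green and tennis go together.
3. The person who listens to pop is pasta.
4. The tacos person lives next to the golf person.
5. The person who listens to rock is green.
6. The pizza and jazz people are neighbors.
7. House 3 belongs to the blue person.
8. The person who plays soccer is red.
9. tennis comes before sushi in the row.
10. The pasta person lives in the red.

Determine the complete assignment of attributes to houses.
Solution:

House | Sport | Color | Food | Music
------------------------------------
  1   | soccer | red | pasta | pop
  2   | tennis | green | pizza | rock
  3   | swimming | blue | tacos | jazz
  4   | golf | yellow | sushi | classical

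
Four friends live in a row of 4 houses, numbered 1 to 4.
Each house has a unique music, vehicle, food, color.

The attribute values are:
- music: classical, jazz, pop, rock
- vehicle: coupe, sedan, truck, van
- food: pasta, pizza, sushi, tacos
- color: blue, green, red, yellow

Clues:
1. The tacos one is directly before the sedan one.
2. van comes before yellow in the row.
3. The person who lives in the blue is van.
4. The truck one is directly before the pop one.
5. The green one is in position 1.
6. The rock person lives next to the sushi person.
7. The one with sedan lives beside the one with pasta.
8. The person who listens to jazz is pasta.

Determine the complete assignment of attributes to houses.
Solution:

House | Music | Vehicle | Food | Color
--------------------------------------
  1   | rock | truck | tacos | green
  2   | pop | sedan | sushi | red
  3   | jazz | van | pasta | blue
  4   | classical | coupe | pizza | yellow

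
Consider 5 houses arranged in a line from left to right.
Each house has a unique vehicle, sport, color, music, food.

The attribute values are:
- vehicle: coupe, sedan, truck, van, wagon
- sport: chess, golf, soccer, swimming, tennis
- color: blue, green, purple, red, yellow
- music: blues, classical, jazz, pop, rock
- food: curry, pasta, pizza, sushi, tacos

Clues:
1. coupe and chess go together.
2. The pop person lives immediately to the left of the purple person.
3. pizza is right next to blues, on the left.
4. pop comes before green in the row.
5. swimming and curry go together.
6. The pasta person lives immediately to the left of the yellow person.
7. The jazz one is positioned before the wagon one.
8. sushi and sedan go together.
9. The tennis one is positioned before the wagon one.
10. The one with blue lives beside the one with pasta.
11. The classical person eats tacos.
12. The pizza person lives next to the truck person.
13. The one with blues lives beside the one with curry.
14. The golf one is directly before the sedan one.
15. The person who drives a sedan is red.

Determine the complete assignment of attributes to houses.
Solution:

House | Vehicle | Sport | Color | Music | Food
----------------------------------------------
  1   | coupe | chess | blue | pop | pizza
  2   | truck | tennis | purple | blues | pasta
  3   | van | swimming | yellow | jazz | curry
  4   | wagon | golf | green | classical | tacos
  5   | sedan | soccer | red | rock | sushi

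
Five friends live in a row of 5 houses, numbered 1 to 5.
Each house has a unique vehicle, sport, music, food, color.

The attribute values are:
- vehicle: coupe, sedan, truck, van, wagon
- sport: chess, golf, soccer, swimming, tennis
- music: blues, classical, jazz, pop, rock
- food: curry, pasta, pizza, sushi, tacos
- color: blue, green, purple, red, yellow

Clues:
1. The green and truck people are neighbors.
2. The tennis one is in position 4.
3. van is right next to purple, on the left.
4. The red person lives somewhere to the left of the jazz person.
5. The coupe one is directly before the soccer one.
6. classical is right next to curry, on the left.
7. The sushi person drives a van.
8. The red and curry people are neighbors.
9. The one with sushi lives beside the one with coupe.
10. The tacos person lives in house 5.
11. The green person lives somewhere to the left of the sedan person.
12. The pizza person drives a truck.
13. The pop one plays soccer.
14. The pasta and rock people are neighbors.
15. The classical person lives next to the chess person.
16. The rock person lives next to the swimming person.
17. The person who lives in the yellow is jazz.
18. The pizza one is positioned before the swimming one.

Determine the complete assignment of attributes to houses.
Solution:

House | Vehicle | Sport | Music | Food | Color
----------------------------------------------
  1   | van | golf | classical | sushi | red
  2   | coupe | chess | blues | curry | purple
  3   | wagon | soccer | pop | pasta | green
  4   | truck | tennis | rock | pizza | blue
  5   | sedan | swimming | jazz | tacos | yellow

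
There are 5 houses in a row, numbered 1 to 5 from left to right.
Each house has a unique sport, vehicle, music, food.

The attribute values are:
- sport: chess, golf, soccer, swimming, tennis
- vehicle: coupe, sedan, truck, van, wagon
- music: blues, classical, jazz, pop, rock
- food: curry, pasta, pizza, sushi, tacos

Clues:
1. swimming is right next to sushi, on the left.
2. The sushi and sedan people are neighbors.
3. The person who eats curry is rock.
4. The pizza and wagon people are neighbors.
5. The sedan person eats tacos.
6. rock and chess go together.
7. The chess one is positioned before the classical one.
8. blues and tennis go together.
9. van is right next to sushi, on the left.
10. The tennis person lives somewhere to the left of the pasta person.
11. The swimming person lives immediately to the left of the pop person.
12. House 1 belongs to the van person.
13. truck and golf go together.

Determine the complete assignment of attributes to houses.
Solution:

House | Sport | Vehicle | Music | Food
--------------------------------------
  1   | swimming | van | jazz | pizza
  2   | soccer | wagon | pop | sushi
  3   | tennis | sedan | blues | tacos
  4   | chess | coupe | rock | curry
  5   | golf | truck | classical | pasta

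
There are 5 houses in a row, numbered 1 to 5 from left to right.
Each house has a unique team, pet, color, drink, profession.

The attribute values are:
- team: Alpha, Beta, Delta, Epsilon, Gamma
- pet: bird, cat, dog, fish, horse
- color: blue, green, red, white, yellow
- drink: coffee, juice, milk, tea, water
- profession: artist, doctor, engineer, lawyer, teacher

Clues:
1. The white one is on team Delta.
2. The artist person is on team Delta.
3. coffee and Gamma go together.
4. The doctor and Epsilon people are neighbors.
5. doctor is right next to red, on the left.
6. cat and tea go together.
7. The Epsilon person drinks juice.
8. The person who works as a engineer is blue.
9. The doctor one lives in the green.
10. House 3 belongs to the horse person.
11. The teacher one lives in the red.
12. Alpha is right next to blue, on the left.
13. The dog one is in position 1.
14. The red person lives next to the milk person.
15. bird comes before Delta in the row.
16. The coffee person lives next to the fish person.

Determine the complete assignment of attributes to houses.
Solution:

House | Team | Pet | Color | Drink | Profession
-----------------------------------------------
  1   | Gamma | dog | green | coffee | doctor
  2   | Epsilon | fish | red | juice | teacher
  3   | Alpha | horse | yellow | milk | lawyer
  4   | Beta | bird | blue | water | engineer
  5   | Delta | cat | white | tea | artist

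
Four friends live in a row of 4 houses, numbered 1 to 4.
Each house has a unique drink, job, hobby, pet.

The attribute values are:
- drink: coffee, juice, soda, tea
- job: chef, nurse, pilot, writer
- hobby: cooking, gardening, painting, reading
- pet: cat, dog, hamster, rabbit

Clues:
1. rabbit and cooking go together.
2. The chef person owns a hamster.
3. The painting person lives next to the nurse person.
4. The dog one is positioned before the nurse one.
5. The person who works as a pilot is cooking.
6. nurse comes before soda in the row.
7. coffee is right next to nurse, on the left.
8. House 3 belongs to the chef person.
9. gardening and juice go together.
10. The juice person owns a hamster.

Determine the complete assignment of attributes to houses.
Solution:

House | Drink | Job | Hobby | Pet
---------------------------------
  1   | coffee | writer | painting | dog
  2   | tea | nurse | reading | cat
  3   | juice | chef | gardening | hamster
  4   | soda | pilot | cooking | rabbit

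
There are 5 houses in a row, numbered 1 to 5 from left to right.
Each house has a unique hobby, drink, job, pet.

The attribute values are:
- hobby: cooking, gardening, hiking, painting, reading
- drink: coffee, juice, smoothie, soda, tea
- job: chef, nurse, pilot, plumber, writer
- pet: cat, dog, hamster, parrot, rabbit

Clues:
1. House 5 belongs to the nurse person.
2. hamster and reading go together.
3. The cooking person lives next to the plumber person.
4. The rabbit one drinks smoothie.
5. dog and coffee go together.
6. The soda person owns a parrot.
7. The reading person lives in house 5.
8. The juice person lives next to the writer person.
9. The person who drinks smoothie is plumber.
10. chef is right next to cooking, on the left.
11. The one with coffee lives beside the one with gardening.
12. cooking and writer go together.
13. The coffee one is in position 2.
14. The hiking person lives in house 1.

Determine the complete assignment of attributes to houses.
Solution:

House | Hobby | Drink | Job | Pet
---------------------------------
  1   | hiking | juice | chef | cat
  2   | cooking | coffee | writer | dog
  3   | gardening | smoothie | plumber | rabbit
  4   | painting | soda | pilot | parrot
  5   | reading | tea | nurse | hamster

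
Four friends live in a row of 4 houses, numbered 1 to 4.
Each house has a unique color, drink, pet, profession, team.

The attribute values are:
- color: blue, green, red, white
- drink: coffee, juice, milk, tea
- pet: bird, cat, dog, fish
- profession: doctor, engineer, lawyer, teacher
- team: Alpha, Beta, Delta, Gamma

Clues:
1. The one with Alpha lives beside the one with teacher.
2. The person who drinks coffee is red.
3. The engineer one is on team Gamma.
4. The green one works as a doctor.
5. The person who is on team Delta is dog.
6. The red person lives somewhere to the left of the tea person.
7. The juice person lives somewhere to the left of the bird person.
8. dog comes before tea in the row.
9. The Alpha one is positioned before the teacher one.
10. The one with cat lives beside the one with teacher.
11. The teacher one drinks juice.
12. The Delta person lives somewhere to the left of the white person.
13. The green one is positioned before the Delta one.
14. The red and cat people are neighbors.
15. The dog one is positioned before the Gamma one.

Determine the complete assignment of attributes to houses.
Solution:

House | Color | Drink | Pet | Profession | Team
-----------------------------------------------
  1   | red | coffee | fish | lawyer | Beta
  2   | green | milk | cat | doctor | Alpha
  3   | blue | juice | dog | teacher | Delta
  4   | white | tea | bird | engineer | Gamma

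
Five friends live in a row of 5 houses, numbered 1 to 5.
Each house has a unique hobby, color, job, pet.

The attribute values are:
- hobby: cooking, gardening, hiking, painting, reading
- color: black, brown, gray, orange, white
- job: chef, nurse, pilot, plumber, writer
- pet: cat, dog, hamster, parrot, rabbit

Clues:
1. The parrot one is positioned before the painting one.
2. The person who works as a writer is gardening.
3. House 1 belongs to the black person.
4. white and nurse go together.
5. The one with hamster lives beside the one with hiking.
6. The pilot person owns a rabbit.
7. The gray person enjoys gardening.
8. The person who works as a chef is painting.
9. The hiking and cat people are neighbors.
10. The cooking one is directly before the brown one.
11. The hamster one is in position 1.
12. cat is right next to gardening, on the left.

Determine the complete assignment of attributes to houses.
Solution:

House | Hobby | Color | Job | Pet
---------------------------------
  1   | cooking | black | plumber | hamster
  2   | hiking | brown | pilot | rabbit
  3   | reading | white | nurse | cat
  4   | gardening | gray | writer | parrot
  5   | painting | orange | chef | dog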